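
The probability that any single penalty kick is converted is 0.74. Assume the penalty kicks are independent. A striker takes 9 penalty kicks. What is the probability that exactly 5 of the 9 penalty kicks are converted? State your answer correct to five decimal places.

0.12777

X ~ Binomial(n=9, p=0.74).
P(X=5) = C(9,5) · p^5 · (1−p)^4
= 126 · 0.2219 · 0.0045698 = 0.1277681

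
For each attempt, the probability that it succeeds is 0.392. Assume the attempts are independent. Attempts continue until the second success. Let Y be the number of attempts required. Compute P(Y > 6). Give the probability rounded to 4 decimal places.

Needing more than 6 attempts ⇔ fewer than 2 successes in the first 6. With X ~ Binomial(6, 0.392), P(Y > 6) = P(X ≤ 1).
  k=0: C(6,0)·0.392^0·0.608^6 = 0.050515
  k=1: C(6,1)·0.392^1·0.608^5 = 0.195414
P(X ≤ 1) = 0.245929

0.2459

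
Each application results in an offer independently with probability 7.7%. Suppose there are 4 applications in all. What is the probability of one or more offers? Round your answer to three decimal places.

0.274

P(at least one) = 1 − P(none) = 1 − (1 − 0.077)^4
= 1 − 0.72578 = 0.27422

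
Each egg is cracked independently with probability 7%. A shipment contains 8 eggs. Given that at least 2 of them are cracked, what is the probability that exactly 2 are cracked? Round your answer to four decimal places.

0.8579

X ~ Binomial(8, 0.07). Want P(X=2 | X≥2) = P(X=2) / P(X≥2).
P(X=2) = C(8,2)·0.07^2·0.93^6 = 0.088767
P(X≥2) = 1 − 0.559582 − 0.336952 = 0.103466
Ratio = 0.088767 / 0.103466 = 0.857937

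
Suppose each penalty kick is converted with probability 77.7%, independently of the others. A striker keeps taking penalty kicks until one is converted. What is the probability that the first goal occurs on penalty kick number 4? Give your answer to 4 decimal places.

0.0086

Geometric (trials to first success), p = 0.777.
P(Y = 4) = (1−p)^3 · p = 0.01109 · 0.777 = 0.008617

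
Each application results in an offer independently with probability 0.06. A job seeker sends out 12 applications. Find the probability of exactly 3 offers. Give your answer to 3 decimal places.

X ~ Binomial(n=12, p=0.06).
P(X=3) = C(12,3) · p^3 · (1−p)^9
= 220 · 0.000216 · 0.57299 = 0.02723

0.027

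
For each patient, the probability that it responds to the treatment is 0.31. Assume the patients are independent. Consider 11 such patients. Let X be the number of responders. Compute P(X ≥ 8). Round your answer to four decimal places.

X ~ Binomial(11, 0.31); P(X ≥ 8) = Σ C(11,k) p^k (1−p)^(11−k) over k:
  k=8: C(11,8)·0.31^8·0.69^3 = 0.004623
  k=9: C(11,9)·0.31^9·0.69^2 = 0.000692
  k=10: C(11,10)·0.31^10·0.69^1 = 0.000062
  k=11: C(11,11)·0.31^11·0.69^0 = 0.000003
Total = 0.005380

0.0054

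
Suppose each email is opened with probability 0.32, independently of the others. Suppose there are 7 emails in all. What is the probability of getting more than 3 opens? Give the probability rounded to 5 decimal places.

X ~ Binomial(7, 0.32); P(X ≥ 4) = Σ C(7,k) p^k (1−p)^(7−k) over k:
  k=4: C(7,4)·0.32^4·0.68^3 = 0.1153970
  k=5: C(7,5)·0.32^5·0.68^2 = 0.0325827
  k=6: C(7,6)·0.32^6·0.68^1 = 0.0051110
  k=7: C(7,7)·0.32^7·0.68^0 = 0.0003436
Total = 0.1534344

0.15343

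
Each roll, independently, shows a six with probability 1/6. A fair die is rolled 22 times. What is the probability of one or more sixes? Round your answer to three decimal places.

0.982

P(at least one) = 1 − P(none) = 1 − (1 − 0.166667)^22
= 1 − 0.01811 = 0.98189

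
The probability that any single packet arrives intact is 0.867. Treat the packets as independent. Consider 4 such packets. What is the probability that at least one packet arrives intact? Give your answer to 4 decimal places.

0.9997

P(at least one) = 1 − P(none) = 1 − (1 − 0.867)^4
= 1 − 0.000313 = 0.999687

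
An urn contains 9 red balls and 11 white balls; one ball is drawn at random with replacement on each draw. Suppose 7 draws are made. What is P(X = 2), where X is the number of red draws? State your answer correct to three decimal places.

X ~ Binomial(n=7, p=0.45).
P(X=2) = C(7,2) · p^2 · (1−p)^5
= 21 · 0.2025 · 0.050328 = 0.21402

0.214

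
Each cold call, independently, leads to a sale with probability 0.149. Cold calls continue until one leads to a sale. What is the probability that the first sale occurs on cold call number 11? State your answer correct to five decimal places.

Geometric (trials to first success), p = 0.149.
P(Y = 11) = (1−p)^10 · p = 0.1992 · 0.149 = 0.0296812

0.02968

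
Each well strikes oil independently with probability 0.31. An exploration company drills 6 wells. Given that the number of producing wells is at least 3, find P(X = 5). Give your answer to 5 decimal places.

0.04319

X ~ Binomial(6, 0.31). Want P(X=5 | X≥3) = P(X=5) / P(X≥3).
P(X=5) = C(6,5)·0.31^5·0.69^1 = 0.0118525
P(X≥3) = 1 − 0.1079182 − 0.2909098 − 0.3267465 = 0.2744255
Ratio = 0.0118525 / 0.2744255 = 0.0431901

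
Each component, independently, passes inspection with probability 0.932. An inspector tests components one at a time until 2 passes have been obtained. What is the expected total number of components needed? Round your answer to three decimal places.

2.146

Y = total components until the second success; negative binomial with r=2, p=0.932.
E[Y] = r / p = 2 / 0.932 = 2.14592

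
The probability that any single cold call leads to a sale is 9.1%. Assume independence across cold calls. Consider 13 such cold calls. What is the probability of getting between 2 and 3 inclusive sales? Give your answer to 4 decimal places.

X ~ Binomial(13, 0.091); P(2 ≤ X ≤ 3) = Σ C(13,k) p^k (1−p)^(13−k) over k:
  k=2: C(13,2)·0.091^2·0.909^11 = 0.226141
  k=3: C(13,3)·0.091^3·0.909^10 = 0.083010
Total = 0.309151

0.3092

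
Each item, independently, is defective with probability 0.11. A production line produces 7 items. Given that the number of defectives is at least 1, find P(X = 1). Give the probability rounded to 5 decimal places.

X ~ Binomial(7, 0.11). Want P(X=1 | X≥1) = P(X=1) / P(X≥1).
P(X=1) = C(7,1)·0.11^1·0.89^6 = 0.3826756
P(X≥1) = 1 − 0.4423133 = 0.5576867
Ratio = 0.3826756 / 0.5576867 = 0.6861839

0.68618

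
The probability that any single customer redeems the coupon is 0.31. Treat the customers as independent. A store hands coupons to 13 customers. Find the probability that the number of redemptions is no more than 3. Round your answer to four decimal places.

X ~ Binomial(13, 0.31); P(X ≤ 3) = Σ C(13,k) p^k (1−p)^(13−k) over k:
  k=0: C(13,0)·0.31^0·0.69^13 = 0.008036
  k=1: C(13,1)·0.31^1·0.69^12 = 0.046935
  k=2: C(13,2)·0.31^2·0.69^11 = 0.126520
  k=3: C(13,3)·0.31^3·0.69^10 = 0.208421
Total = 0.389912

0.3899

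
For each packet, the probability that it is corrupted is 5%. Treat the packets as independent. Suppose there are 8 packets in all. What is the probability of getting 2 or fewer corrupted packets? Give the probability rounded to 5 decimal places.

X ~ Binomial(8, 0.05); P(X ≤ 2) = Σ C(8,k) p^k (1−p)^(8−k) over k:
  k=0: C(8,0)·0.05^0·0.95^8 = 0.6634204
  k=1: C(8,1)·0.05^1·0.95^7 = 0.2793349
  k=2: C(8,2)·0.05^2·0.95^6 = 0.0514564
Total = 0.9942118

0.99421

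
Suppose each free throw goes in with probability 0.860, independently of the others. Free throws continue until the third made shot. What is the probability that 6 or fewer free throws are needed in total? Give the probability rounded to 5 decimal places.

0.99545

Finishing within 6 free throws ⇔ at least 3 successes in the first 6. With X ~ Binomial(6, 0.86), P(Y ≤ 6) = 1 − P(X ≤ 2).
  k=0: C(6,0)·0.86^0·0.14^6 = 0.0000075
  k=1: C(6,1)·0.86^1·0.14^5 = 0.0002775
  k=2: C(6,2)·0.86^2·0.14^4 = 0.0042619
1 − 0.0045469 = 0.9954531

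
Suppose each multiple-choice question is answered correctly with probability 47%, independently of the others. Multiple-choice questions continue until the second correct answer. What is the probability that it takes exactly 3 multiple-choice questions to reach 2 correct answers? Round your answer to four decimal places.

0.2342

Y = trial on which the second success occurs; negative binomial, r=2, p=0.47.
P(Y=3) = C(2,1) · p^2 · (1−p)^1
= 2 · 0.2209 · 0.53 = 0.234154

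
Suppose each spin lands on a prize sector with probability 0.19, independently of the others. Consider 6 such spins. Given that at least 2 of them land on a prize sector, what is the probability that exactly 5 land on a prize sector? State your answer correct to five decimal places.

0.00376

X ~ Binomial(6, 0.19). Want P(X=5 | X≥2) = P(X=5) / P(X≥2).
P(X=5) = C(6,5)·0.19^5·0.81^1 = 0.0012034
P(X≥2) = 1 − 0.2824295 − 0.3974934 = 0.3200770
Ratio = 0.0012034 / 0.3200770 = 0.0037597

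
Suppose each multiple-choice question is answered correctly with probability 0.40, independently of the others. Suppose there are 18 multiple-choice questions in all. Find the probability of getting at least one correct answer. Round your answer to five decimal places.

0.99990

P(at least one) = 1 − P(none) = 1 − (1 − 0.40)^18
= 1 − 0.0001016 = 0.9998984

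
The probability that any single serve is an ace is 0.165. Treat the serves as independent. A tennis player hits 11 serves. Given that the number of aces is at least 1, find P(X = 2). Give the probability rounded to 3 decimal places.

0.343

X ~ Binomial(11, 0.165). Want P(X=2 | X≥1) = P(X=2) / P(X≥1).
P(X=2) = C(11,2)·0.165^2·0.835^9 = 0.29547
P(X≥1) = 1 − 0.13758 = 0.86242
Ratio = 0.29547 / 0.86242 = 0.34260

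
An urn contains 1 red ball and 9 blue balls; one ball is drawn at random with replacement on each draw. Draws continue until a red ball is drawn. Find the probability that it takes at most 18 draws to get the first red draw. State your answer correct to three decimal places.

0.850

Y = number of draws to the first success; geometric, p = 0.10.
P(Y ≤ 18) = 1 − (1−p)^18 = 1 − 0.15009 = 0.84991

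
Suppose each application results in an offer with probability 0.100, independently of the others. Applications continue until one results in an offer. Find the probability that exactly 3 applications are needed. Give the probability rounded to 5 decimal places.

0.08100

Geometric (trials to first success), p = 0.10.
P(Y = 3) = (1−p)^2 · p = 0.81 · 0.10 = 0.0810000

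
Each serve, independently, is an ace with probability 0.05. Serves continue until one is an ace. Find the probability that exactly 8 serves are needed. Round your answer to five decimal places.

Geometric (trials to first success), p = 0.05.
P(Y = 8) = (1−p)^7 · p = 0.69834 · 0.05 = 0.0349169

0.03492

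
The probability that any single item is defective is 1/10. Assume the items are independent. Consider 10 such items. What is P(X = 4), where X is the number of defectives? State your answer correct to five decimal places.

0.01116

X ~ Binomial(n=10, p=0.10).
P(X=4) = C(10,4) · p^4 · (1−p)^6
= 210 · 0.0001 · 0.53144 = 0.0111603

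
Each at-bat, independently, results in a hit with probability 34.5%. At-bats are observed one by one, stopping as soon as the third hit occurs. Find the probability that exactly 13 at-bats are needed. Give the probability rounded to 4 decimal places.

0.0394

Y = trial on which the third success occurs; negative binomial, r=3, p=0.345.
P(Y=13) = C(12,2) · p^3 · (1−p)^10
= 66 · 0.041064 · 0.014535 = 0.039393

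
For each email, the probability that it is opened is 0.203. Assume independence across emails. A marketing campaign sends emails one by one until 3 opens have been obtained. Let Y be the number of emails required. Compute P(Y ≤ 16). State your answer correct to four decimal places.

0.6591

Finishing within 16 emails ⇔ at least 3 successes in the first 16. With X ~ Binomial(16, 0.203), P(Y ≤ 16) = 1 − P(X ≤ 2).
  k=0: C(16,0)·0.203^0·0.797^16 = 0.026505
  k=1: C(16,1)·0.203^1·0.797^15 = 0.108017
  k=2: C(16,2)·0.203^2·0.797^14 = 0.206343
1 − 0.340865 = 0.659135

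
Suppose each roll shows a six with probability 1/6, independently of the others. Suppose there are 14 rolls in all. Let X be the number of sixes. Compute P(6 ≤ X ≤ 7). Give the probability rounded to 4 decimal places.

X ~ Binomial(14, 0.166667); P(6 ≤ X ≤ 7) = Σ C(14,k) p^k (1−p)^(14−k) over k:
  k=6: C(14,6)·0.166667^6·0.833333^8 = 0.014969
  k=7: C(14,7)·0.166667^7·0.833333^7 = 0.003422
Total = 0.018391

0.0184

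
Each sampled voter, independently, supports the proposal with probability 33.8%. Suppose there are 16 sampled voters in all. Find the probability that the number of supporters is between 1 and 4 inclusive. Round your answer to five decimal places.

X ~ Binomial(16, 0.338); P(1 ≤ X ≤ 4) = Σ C(16,k) p^k (1−p)^(16−k) over k:
  k=1: C(16,1)·0.338^1·0.662^15 = 0.0111149
  k=2: C(16,2)·0.338^2·0.662^14 = 0.0425624
  k=3: C(16,3)·0.338^3·0.662^13 = 0.1014126
  k=4: C(16,4)·0.338^4·0.662^12 = 0.1682806
Total = 0.3233706

0.32337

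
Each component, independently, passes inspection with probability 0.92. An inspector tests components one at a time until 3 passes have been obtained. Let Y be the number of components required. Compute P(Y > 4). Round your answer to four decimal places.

0.0344

Needing more than 4 components ⇔ fewer than 3 successes in the first 4. With X ~ Binomial(4, 0.92), P(Y > 4) = P(X ≤ 2).
  k=0: C(4,0)·0.92^0·0.08^4 = 0.000041
  k=1: C(4,1)·0.92^1·0.08^3 = 0.001884
  k=2: C(4,2)·0.92^2·0.08^2 = 0.032502
P(X ≤ 2) = 0.034427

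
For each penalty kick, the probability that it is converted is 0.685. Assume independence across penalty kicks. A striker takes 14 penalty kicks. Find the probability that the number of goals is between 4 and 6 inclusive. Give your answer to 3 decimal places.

0.041

X ~ Binomial(14, 0.685); P(4 ≤ X ≤ 6) = Σ C(14,k) p^k (1−p)^(14−k) over k:
  k=4: C(14,4)·0.685^4·0.315^10 = 0.00212
  k=5: C(14,5)·0.685^5·0.315^9 = 0.00922
  k=6: C(14,6)·0.685^6·0.315^8 = 0.03007
Total = 0.04141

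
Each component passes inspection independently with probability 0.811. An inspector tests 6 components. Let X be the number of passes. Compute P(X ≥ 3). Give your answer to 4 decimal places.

0.9862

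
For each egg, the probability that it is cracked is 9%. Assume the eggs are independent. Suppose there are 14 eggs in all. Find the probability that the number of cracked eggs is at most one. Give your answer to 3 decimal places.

X ~ Binomial(14, 0.09); P(X ≤ 1) = Σ C(14,k) p^k (1−p)^(14−k) over k:
  k=0: C(14,0)·0.09^0·0.91^14 = 0.26704
  k=1: C(14,1)·0.09^1·0.91^13 = 0.36975
Total = 0.63679

0.637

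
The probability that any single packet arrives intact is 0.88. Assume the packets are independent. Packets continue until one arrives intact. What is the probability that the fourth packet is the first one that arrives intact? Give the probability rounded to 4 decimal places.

0.0015

Geometric (trials to first success), p = 0.88.
P(Y = 4) = (1−p)^3 · p = 0.001728 · 0.88 = 0.001521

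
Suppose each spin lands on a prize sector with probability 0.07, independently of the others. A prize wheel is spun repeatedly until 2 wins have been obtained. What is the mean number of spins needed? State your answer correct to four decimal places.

28.5714

Y = total spins until the second success; negative binomial with r=2, p=0.07.
E[Y] = r / p = 2 / 0.07 = 28.571429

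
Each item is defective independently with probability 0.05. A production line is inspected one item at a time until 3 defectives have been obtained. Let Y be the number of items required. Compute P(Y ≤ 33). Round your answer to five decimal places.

Finishing within 33 items ⇔ at least 3 successes in the first 33. With X ~ Binomial(33, 0.05), P(Y ≤ 33) = 1 − P(X ≤ 2).
  k=0: C(33,0)·0.05^0·0.95^33 = 0.1840259
  k=1: C(33,1)·0.05^1·0.95^32 = 0.3196239
  k=2: C(33,2)·0.05^2·0.95^31 = 0.2691570
1 − 0.7728069 = 0.2271931

0.22719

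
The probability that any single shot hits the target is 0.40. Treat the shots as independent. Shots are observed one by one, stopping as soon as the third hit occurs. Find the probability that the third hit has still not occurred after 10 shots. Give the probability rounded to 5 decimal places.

Needing more than 10 shots ⇔ fewer than 3 successes in the first 10. With X ~ Binomial(10, 0.40), P(Y > 10) = P(X ≤ 2).
  k=0: C(10,0)·0.40^0·0.60^10 = 0.0060466
  k=1: C(10,1)·0.40^1·0.60^9 = 0.0403108
  k=2: C(10,2)·0.40^2·0.60^8 = 0.1209324
P(X ≤ 2) = 0.1672898

0.16729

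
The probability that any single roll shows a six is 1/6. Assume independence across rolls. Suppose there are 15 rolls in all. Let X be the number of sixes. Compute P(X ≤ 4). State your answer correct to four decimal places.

0.9102

X ~ Binomial(15, 0.166667); P(X ≤ 4) = Σ C(15,k) p^k (1−p)^(15−k) over k:
  k=0: C(15,0)·0.166667^0·0.833333^15 = 0.064905
  k=1: C(15,1)·0.166667^1·0.833333^14 = 0.194716
  k=2: C(15,2)·0.166667^2·0.833333^13 = 0.272603
  k=3: C(15,3)·0.166667^3·0.833333^12 = 0.236256
  k=4: C(15,4)·0.166667^4·0.833333^11 = 0.141754
Total = 0.910234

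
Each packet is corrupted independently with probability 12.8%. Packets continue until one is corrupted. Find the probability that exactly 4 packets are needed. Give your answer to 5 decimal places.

0.08487

Geometric (trials to first success), p = 0.128.
P(Y = 4) = (1−p)^3 · p = 0.66305 · 0.128 = 0.0848710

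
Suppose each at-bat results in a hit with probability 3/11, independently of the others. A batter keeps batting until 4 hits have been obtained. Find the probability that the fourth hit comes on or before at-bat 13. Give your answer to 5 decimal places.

0.49160

Finishing within 13 at-bats ⇔ at least 4 successes in the first 13. With X ~ Binomial(13, 0.272727), P(Y ≤ 13) = 1 − P(X ≤ 3).
  k=0: C(13,0)·0.272727^0·0.727273^13 = 0.0159245
  k=1: C(13,1)·0.272727^1·0.727273^12 = 0.0776318
  k=2: C(13,2)·0.272727^2·0.727273^11 = 0.1746715
  k=3: C(13,3)·0.272727^3·0.727273^10 = 0.2401733
1 − 0.5084011 = 0.4915989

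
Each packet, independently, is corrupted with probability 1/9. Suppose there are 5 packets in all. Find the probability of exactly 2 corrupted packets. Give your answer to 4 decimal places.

X ~ Binomial(n=5, p=0.111111).
P(X=2) = C(5,2) · p^2 · (1−p)^3
= 10 · 0.012346 · 0.70233 = 0.086708

0.0867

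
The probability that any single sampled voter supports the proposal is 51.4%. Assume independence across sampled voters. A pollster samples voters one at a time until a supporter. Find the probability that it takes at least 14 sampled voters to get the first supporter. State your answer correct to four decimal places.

0.0001

Y = number of sampled voters to the first success; geometric, p = 0.514.
P(Y > 13) = P(first 13 all fail) = (1−p)^13 = 0.000084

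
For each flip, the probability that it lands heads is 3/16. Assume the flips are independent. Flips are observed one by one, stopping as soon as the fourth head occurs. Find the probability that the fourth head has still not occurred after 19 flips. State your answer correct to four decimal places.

Needing more than 19 flips ⇔ fewer than 4 successes in the first 19. With X ~ Binomial(19, 0.1875), P(Y > 19) = P(X ≤ 3).
  k=0: C(19,0)·0.1875^0·0.8125^19 = 0.019348
  k=1: C(19,1)·0.1875^1·0.8125^18 = 0.084835
  k=2: C(19,2)·0.1875^2·0.8125^17 = 0.176196
  k=3: C(19,3)·0.1875^3·0.8125^16 = 0.230410
P(X ≤ 3) = 0.510789

0.5108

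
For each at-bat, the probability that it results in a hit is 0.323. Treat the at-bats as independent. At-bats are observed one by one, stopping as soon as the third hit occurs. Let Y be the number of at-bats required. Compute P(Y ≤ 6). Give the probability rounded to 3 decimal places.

Finishing within 6 at-bats ⇔ at least 3 successes in the first 6. With X ~ Binomial(6, 0.323), P(Y ≤ 6) = 1 − P(X ≤ 2).
  k=0: C(6,0)·0.323^0·0.677^6 = 0.09628
  k=1: C(6,1)·0.323^1·0.677^5 = 0.27561
  k=2: C(6,2)·0.323^2·0.677^4 = 0.32874
1 − 0.70063 = 0.29937

0.299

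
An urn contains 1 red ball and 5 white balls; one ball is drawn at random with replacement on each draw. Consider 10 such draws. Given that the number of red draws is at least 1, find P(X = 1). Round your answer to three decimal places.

X ~ Binomial(10, 0.166667). Want P(X=1 | X≥1) = P(X=1) / P(X≥1).
P(X=1) = C(10,1)·0.166667^1·0.833333^9 = 0.32301
P(X≥1) = 1 − 0.16151 = 0.83849
Ratio = 0.32301 / 0.83849 = 0.38523

0.385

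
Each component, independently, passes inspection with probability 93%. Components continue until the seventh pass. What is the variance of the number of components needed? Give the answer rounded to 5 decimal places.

0.56654

Y = total components until the seventh success; negative binomial with r=7, p=0.93.
Var(Y) = r(1−p)/p² = 7·0.07 / 0.93² = 0.5665395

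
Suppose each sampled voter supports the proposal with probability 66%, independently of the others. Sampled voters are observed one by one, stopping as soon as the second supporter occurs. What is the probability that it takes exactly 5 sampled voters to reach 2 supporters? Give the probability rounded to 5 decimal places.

Y = trial on which the second success occurs; negative binomial, r=2, p=0.66.
P(Y=5) = C(4,1) · p^2 · (1−p)^3
= 4 · 0.4356 · 0.039304 = 0.0684833

0.06848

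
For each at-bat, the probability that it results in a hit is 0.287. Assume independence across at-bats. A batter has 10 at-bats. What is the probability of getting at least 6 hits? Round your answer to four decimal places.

X ~ Binomial(10, 0.287); P(X ≥ 6) = Σ C(10,k) p^k (1−p)^(10−k) over k:
  k=6: C(10,6)·0.287^6·0.713^4 = 0.030330
  k=7: C(10,7)·0.287^7·0.713^3 = 0.006976
  k=8: C(10,8)·0.287^8·0.713^2 = 0.001053
  k=9: C(10,9)·0.287^9·0.713^1 = 0.000094
  k=10: C(10,10)·0.287^10·0.713^0 = 0.000004
Total = 0.038457

0.0385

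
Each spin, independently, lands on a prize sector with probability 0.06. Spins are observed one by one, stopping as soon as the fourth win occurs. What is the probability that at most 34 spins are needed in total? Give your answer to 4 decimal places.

0.1446

Finishing within 34 spins ⇔ at least 4 successes in the first 34. With X ~ Binomial(34, 0.06), P(Y ≤ 34) = 1 − P(X ≤ 3).
  k=0: C(34,0)·0.06^0·0.94^34 = 0.121996
  k=1: C(34,1)·0.06^1·0.94^33 = 0.264758
  k=2: C(34,2)·0.06^2·0.94^32 = 0.278841
  k=3: C(34,3)·0.06^3·0.94^31 = 0.189849
1 − 0.855445 = 0.144555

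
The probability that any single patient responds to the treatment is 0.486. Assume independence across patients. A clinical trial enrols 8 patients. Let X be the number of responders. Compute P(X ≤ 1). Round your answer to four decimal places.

X ~ Binomial(8, 0.486); P(X ≤ 1) = Σ C(8,k) p^k (1−p)^(8−k) over k:
  k=0: C(8,0)·0.486^0·0.514^8 = 0.004872
  k=1: C(8,1)·0.486^1·0.514^7 = 0.036853
Total = 0.041725

0.0417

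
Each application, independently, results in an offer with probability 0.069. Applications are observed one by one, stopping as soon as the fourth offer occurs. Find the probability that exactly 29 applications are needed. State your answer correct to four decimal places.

Y = trial on which the fourth success occurs; negative binomial, r=4, p=0.069.
P(Y=29) = C(28,3) · p^4 · (1−p)^25
= 3276 · 2.2667e-05 · 0.16739 = 0.012430

0.0124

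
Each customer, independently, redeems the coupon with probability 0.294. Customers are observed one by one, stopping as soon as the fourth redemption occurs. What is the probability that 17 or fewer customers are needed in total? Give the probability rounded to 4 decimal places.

0.7828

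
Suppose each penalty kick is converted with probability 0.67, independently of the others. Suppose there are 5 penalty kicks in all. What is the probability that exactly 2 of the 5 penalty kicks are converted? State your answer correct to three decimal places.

0.161

X ~ Binomial(n=5, p=0.67).
P(X=2) = C(5,2) · p^2 · (1−p)^3
= 10 · 0.4489 · 0.035937 = 0.16132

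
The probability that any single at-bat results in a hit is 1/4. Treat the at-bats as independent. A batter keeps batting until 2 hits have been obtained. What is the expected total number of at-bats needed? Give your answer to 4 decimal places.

Y = total at-bats until the second success; negative binomial with r=2, p=0.25.
E[Y] = r / p = 2 / 0.25 = 8.000000

8.0000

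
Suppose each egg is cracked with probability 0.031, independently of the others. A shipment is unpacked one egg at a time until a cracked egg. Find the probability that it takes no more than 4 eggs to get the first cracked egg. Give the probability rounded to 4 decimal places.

0.1184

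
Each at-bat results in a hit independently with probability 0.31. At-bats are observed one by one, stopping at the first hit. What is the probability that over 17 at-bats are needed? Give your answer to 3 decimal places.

Y = number of at-bats to the first success; geometric, p = 0.31.
P(Y > 17) = P(first 17 all fail) = (1−p)^17 = 0.00182

0.002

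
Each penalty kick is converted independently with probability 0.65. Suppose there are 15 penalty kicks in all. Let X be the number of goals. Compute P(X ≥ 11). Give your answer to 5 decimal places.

X ~ Binomial(15, 0.65); P(X ≥ 11) = Σ C(15,k) p^k (1−p)^(15−k) over k:
  k=11: C(15,11)·0.65^11·0.35^4 = 0.1792469
  k=12: C(15,12)·0.65^12·0.35^3 = 0.1109624
  k=13: C(15,13)·0.65^13·0.35^2 = 0.0475553
  k=14: C(15,14)·0.65^14·0.35^1 = 0.0126167
  k=15: C(15,15)·0.65^15·0.35^0 = 0.0015621
Total = 0.3519434

0.35194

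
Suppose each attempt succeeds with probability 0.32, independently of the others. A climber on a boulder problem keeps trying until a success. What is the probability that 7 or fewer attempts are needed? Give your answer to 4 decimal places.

Y = number of attempts to the first success; geometric, p = 0.32.
P(Y ≤ 7) = 1 − (1−p)^7 = 1 − 0.067230 = 0.932770

0.9328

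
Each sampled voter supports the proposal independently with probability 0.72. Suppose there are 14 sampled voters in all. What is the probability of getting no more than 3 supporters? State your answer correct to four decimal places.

X ~ Binomial(14, 0.72); P(X ≤ 3) = Σ C(14,k) p^k (1−p)^(14−k) over k:
  k=0: C(14,0)·0.72^0·0.28^14 = 0.000000
  k=1: C(14,1)·0.72^1·0.28^13 = 0.000001
  k=2: C(14,2)·0.72^2·0.28^12 = 0.000011
  k=3: C(14,3)·0.72^3·0.28^11 = 0.000113
Total = 0.000124

0.0001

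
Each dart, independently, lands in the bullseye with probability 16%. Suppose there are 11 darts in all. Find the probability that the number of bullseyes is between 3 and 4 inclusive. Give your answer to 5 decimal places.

X ~ Binomial(11, 0.16); P(3 ≤ X ≤ 4) = Σ C(11,k) p^k (1−p)^(11−k) over k:
  k=3: C(11,3)·0.16^3·0.84^8 = 0.1675244
  k=4: C(11,4)·0.16^4·0.84^7 = 0.0638188
Total = 0.2313433

0.23134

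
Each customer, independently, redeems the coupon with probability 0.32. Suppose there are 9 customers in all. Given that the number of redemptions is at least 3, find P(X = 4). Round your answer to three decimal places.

X ~ Binomial(9, 0.32). Want P(X=4 | X≥3) = P(X=4) / P(X≥3).
P(X=4) = C(9,4)·0.32^4·0.68^5 = 0.19209
P(X≥3) = 1 − 0.03109 − 0.13166 − 0.24784 = 0.58941
Ratio = 0.19209 / 0.58941 = 0.32591

0.326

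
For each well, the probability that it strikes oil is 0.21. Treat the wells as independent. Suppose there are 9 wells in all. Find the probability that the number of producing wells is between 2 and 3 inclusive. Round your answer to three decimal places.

0.494

X ~ Binomial(9, 0.21); P(2 ≤ X ≤ 3) = Σ C(9,k) p^k (1−p)^(9−k) over k:
  k=2: C(9,2)·0.21^2·0.79^7 = 0.30488
  k=3: C(9,3)·0.21^3·0.79^6 = 0.18910
Total = 0.49398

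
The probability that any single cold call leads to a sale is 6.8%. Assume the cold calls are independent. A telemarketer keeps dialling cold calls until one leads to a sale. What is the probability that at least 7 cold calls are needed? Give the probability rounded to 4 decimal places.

Y = number of cold calls to the first success; geometric, p = 0.068.
P(Y > 6) = P(first 6 all fail) = (1−p)^6 = 0.655383

0.6554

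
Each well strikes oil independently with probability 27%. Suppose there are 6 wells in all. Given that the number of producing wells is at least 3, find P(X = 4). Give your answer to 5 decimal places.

X ~ Binomial(6, 0.27). Want P(X=4 | X≥3) = P(X=4) / P(X≥3).
P(X=4) = C(6,4)·0.27^4·0.73^2 = 0.0424807
P(X≥3) = 1 − 0.1513342 − 0.3358376 − 0.3105348 = 0.2022934
Ratio = 0.0424807 / 0.2022934 = 0.2099957

0.21000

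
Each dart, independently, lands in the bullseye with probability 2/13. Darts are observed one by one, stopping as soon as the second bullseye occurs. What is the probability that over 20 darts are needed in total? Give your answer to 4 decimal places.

Needing more than 20 darts ⇔ fewer than 2 successes in the first 20. With X ~ Binomial(20, 0.153846), P(Y > 20) = P(X ≤ 1).
  k=0: C(20,0)·0.153846^0·0.846154^20 = 0.035399
  k=1: C(20,1)·0.153846^1·0.846154^19 = 0.128722
P(X ≤ 1) = 0.164121

0.1641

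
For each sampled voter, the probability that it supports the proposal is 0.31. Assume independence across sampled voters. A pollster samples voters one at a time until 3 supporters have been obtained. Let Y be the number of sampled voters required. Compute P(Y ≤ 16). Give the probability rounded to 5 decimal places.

0.91444

Finishing within 16 sampled voters ⇔ at least 3 successes in the first 16. With X ~ Binomial(16, 0.31), P(Y ≤ 16) = 1 − P(X ≤ 2).
  k=0: C(16,0)·0.31^0·0.69^16 = 0.0026399
  k=1: C(16,1)·0.31^1·0.69^15 = 0.0189766
  k=2: C(16,2)·0.31^2·0.69^14 = 0.0639428
1 − 0.0855593 = 0.9144407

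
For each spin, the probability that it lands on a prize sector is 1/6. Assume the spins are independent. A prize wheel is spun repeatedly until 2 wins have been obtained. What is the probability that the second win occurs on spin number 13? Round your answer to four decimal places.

Y = trial on which the second success occurs; negative binomial, r=2, p=0.166667.
P(Y=13) = C(12,1) · p^2 · (1−p)^11
= 12 · 0.027778 · 0.13459 = 0.044863

0.0449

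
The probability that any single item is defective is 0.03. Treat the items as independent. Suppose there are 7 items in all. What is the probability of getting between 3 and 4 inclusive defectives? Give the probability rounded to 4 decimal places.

0.0009

X ~ Binomial(7, 0.03); P(3 ≤ X ≤ 4) = Σ C(7,k) p^k (1−p)^(7−k) over k:
  k=3: C(7,3)·0.03^3·0.97^4 = 0.000837
  k=4: C(7,4)·0.03^4·0.97^3 = 0.000026
Total = 0.000862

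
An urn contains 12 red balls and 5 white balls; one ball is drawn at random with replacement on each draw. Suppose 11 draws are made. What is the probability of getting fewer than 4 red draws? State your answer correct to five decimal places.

X ~ Binomial(11, 0.705882); P(X ≤ 3) = Σ C(11,k) p^k (1−p)^(11−k) over k:
  k=0: C(11,0)·0.705882^0·0.294118^11 = 0.0000014
  k=1: C(11,1)·0.705882^1·0.294118^10 = 0.0000376
  k=2: C(11,2)·0.705882^2·0.294118^9 = 0.0004514
  k=3: C(11,3)·0.705882^3·0.294118^8 = 0.0032497
Total = 0.0037401

0.00374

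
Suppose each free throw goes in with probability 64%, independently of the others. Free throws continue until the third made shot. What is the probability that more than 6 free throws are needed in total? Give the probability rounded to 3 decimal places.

Needing more than 6 free throws ⇔ fewer than 3 successes in the first 6. With X ~ Binomial(6, 0.64), P(Y > 6) = P(X ≤ 2).
  k=0: C(6,0)·0.64^0·0.36^6 = 0.00218
  k=1: C(6,1)·0.64^1·0.36^5 = 0.02322
  k=2: C(6,2)·0.64^2·0.36^4 = 0.10320
P(X ≤ 2) = 0.12859

0.129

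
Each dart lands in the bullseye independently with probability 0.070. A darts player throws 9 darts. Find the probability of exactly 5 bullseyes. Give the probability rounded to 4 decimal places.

0.0002

X ~ Binomial(n=9, p=0.07).
P(X=5) = C(9,5) · p^5 · (1−p)^4
= 126 · 1.6807e-06 · 0.74805 = 0.000158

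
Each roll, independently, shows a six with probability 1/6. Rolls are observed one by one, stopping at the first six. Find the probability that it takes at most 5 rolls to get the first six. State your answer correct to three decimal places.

Y = number of rolls to the first success; geometric, p = 0.166667.
P(Y ≤ 5) = 1 − (1−p)^5 = 1 − 0.40188 = 0.59812

0.598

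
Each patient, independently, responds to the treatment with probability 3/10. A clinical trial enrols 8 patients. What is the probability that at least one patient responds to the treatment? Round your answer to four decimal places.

0.9424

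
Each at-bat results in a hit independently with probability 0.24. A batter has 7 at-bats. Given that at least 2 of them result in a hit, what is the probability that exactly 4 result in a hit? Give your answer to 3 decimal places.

0.096

X ~ Binomial(7, 0.24). Want P(X=4 | X≥2) = P(X=4) / P(X≥2).
P(X=4) = C(7,4)·0.24^4·0.76^3 = 0.05097
P(X≥2) = 1 − 0.14645 − 0.32374 = 0.52981
Ratio = 0.05097 / 0.52981 = 0.09621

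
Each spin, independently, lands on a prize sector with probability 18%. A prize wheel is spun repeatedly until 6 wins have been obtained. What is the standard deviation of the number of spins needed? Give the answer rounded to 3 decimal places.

Y = total spins until the sixth success; negative binomial with r=6, p=0.18.
SD(Y) = √[r(1−p)/p²] = √(151.85185) = 12.32282

12.323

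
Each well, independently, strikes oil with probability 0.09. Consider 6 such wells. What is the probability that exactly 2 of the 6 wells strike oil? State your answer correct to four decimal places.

X ~ Binomial(n=6, p=0.09).
P(X=2) = C(6,2) · p^2 · (1−p)^4
= 15 · 0.0081 · 0.68575 = 0.083319

0.0833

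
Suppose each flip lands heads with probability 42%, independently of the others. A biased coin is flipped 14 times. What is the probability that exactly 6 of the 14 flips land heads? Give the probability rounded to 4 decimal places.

X ~ Binomial(n=14, p=0.42).
P(X=6) = C(14,6) · p^6 · (1−p)^8
= 3003 · 0.005489 · 0.012806 = 0.211094

0.2111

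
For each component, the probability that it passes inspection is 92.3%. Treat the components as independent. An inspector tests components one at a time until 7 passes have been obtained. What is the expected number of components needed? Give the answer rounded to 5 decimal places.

Y = total components until the seventh success; negative binomial with r=7, p=0.923.
E[Y] = r / p = 7 / 0.923 = 7.5839653

7.58397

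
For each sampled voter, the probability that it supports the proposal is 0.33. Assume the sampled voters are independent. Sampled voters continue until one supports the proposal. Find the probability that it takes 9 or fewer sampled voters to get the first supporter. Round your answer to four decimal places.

0.9728

Y = number of sampled voters to the first success; geometric, p = 0.33.
P(Y ≤ 9) = 1 − (1−p)^9 = 1 − 0.027207 = 0.972793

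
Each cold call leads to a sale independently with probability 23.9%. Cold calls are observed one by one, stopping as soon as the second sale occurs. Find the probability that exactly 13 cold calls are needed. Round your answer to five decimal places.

Y = trial on which the second success occurs; negative binomial, r=2, p=0.239.
P(Y=13) = C(12,1) · p^2 · (1−p)^11
= 12 · 0.057121 · 0.049571 = 0.0339788

0.03398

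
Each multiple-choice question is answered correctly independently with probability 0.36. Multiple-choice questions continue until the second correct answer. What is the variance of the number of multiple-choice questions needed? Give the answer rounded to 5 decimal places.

9.87654

Y = total multiple-choice questions until the second success; negative binomial with r=2, p=0.36.
Var(Y) = r(1−p)/p² = 2·0.64 / 0.36² = 9.8765432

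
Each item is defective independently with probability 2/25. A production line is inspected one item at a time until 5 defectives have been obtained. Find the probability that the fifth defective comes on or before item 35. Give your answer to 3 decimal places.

0.144

Finishing within 35 items ⇔ at least 5 successes in the first 35. With X ~ Binomial(35, 0.08), P(Y ≤ 35) = 1 − P(X ≤ 4).
  k=0: C(35,0)·0.08^0·0.92^35 = 0.05402
  k=1: C(35,1)·0.08^1·0.92^34 = 0.16442
  k=2: C(35,2)·0.08^2·0.92^33 = 0.24305
  k=3: C(35,3)·0.08^3·0.92^32 = 0.23248
  k=4: C(35,4)·0.08^4·0.92^31 = 0.16173
1 − 0.85570 = 0.14430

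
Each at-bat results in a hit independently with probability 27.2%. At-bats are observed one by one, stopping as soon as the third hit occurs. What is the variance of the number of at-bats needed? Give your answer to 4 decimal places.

29.5199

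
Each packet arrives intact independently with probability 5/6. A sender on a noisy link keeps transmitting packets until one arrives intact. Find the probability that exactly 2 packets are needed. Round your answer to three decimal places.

Geometric (trials to first success), p = 0.833333.
P(Y = 2) = (1−p)^1 · p = 0.16667 · 0.833333 = 0.13889

0.139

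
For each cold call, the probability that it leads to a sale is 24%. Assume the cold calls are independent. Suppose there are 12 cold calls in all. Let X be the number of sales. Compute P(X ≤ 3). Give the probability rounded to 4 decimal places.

0.6795

X ~ Binomial(12, 0.24); P(X ≤ 3) = Σ C(12,k) p^k (1−p)^(12−k) over k:
  k=0: C(12,0)·0.24^0·0.76^12 = 0.037133
  k=1: C(12,1)·0.24^1·0.76^11 = 0.140716
  k=2: C(12,2)·0.24^2·0.76^10 = 0.244401
  k=3: C(12,3)·0.24^3·0.76^9 = 0.257264
Total = 0.679513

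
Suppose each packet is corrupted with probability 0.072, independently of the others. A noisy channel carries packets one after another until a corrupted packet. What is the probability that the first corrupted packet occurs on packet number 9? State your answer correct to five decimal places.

0.03960

Geometric (trials to first success), p = 0.072.
P(Y = 9) = (1−p)^8 · p = 0.55003 · 0.072 = 0.0396019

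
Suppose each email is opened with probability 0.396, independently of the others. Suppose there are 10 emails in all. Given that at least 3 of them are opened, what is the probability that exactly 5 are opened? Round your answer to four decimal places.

0.2388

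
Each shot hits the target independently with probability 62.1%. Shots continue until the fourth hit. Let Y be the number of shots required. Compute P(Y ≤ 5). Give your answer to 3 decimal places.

Finishing within 5 shots ⇔ at least 4 successes in the first 5. With X ~ Binomial(5, 0.621), P(Y ≤ 5) = 1 − P(X ≤ 3).
  k=0: C(5,0)·0.621^0·0.379^5 = 0.00782
  k=1: C(5,1)·0.621^1·0.379^4 = 0.06406
  k=2: C(5,2)·0.621^2·0.379^3 = 0.20994
  k=3: C(5,3)·0.621^3·0.379^2 = 0.34400
1 − 0.62582 = 0.37418

0.374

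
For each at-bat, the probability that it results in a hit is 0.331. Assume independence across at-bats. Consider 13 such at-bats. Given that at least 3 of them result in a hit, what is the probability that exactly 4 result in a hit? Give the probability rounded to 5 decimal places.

X ~ Binomial(13, 0.331). Want P(X=4 | X≥3) = P(X=4) / P(X≥3).
P(X=4) = C(13,4)·0.331^4·0.669^9 = 0.2303844
P(X≥3) = 1 − 0.0053770 − 0.0345848 − 0.1026687 = 0.8573696
Ratio = 0.2303844 / 0.8573696 = 0.2687107

0.26871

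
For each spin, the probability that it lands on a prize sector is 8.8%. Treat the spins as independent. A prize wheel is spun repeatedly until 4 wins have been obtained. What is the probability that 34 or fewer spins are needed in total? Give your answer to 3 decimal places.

Finishing within 34 spins ⇔ at least 4 successes in the first 34. With X ~ Binomial(34, 0.088), P(Y ≤ 34) = 1 − P(X ≤ 3).
  k=0: C(34,0)·0.088^0·0.912^34 = 0.04363
  k=1: C(34,1)·0.088^1·0.912^33 = 0.14315
  k=2: C(34,2)·0.088^2·0.912^32 = 0.22791
  k=3: C(34,3)·0.088^3·0.912^31 = 0.23457
1 − 0.64927 = 0.35073

0.351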